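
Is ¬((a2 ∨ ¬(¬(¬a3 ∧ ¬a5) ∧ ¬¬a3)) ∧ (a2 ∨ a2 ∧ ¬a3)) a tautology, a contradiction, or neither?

¬((a2 ∨ ¬(¬(¬a3 ∧ ¬a5) ∧ ¬¬a3)) ∧ (a2 ∨ a2 ∧ ¬a3))
= ¬((a2 ∨ ¬a3 ∧ ¬a5 ∨ ¬a3) ∧ (a2 ∨ a2 ∧ ¬a3))   — De Morgan
= ¬((a2 ∨ ¬a3 ∧ ¬a5 ∨ ¬a3) ∧ a2)   — absorption
= ¬((a2 ∨ ¬a3) ∧ a2)   — absorption
= ¬a2   — absorption
This depends on a2, so it is not a constant.

neither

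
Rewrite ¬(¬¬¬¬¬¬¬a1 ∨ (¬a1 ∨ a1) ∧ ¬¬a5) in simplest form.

¬(¬¬¬¬¬¬¬a1 ∨ (¬a1 ∨ a1) ∧ ¬¬a5)
= ¬(¬¬¬¬¬¬¬a1 ∨ ¬¬a5)   [complement / identity]
= ¬(¬¬¬¬¬a1 ∨ ¬¬a5)   [double negation]
= ¬(¬¬¬a1 ∨ ¬¬a5)   [double negation]
= ¬¬a1 ∧ ¬a5   [De Morgan]
= a1 ∧ ¬a5   [double negation]

a1 ∧ ¬a5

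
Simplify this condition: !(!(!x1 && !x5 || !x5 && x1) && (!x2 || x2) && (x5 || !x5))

!(!(!x1 && !x5 || !x5 && x1) && (!x2 || x2) && (x5 || !x5))
= !(!(!x1 && !x5 || !x5 && x1) && (!x2 || x2))   (complement / identity)
= !!(!x1 && !x5 || !x5 && x1)   (complement / identity)
= !!!x5   (distribution)
= !x5   (double negation)

!x5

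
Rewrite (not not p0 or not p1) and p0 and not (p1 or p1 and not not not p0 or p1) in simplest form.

(not not p0 or not p1) and p0 and not (p1 or p1 and not not not p0 or p1)
= (not not p0 or not p1) and p0 and not (p1 or p1 and not p0 or p1)   (double negation)
= (not not p0 or not p1) and p0 and not (p1 or p1)   (absorption)
= (p0 or not p1) and p0 and not (p1 or p1)   (double negation)
= p0 and not (p1 or p1)   (absorption)
= p0 and not p1   (idempotence)

p0 and not p1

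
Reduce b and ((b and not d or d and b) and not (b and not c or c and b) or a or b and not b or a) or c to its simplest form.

b and a or c

b and ((b and not d or d and b) and not (b and not c or c and b) or a or b and not b or a) or c
= b and (b and not (b and not c or c and b) or a or b and not b or a) or c   (distribution)
= b and (b and not b or a or b and not b or a) or c   (distribution)
= b and (b and not b or a) or c   (idempotence)
= b and a or c   (complement / identity)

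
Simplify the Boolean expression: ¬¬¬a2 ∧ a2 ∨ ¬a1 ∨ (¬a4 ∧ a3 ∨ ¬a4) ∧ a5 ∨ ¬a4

¬a1 ∨ ¬a4

¬¬¬a2 ∧ a2 ∨ ¬a1 ∨ (¬a4 ∧ a3 ∨ ¬a4) ∧ a5 ∨ ¬a4
= ¬a2 ∧ a2 ∨ ¬a1 ∨ (¬a4 ∧ a3 ∨ ¬a4) ∧ a5 ∨ ¬a4   — double negation
= ¬a2 ∧ a2 ∨ ¬a1 ∨ ¬a4 ∧ a5 ∨ ¬a4   — absorption
= ¬a1 ∨ ¬a4 ∧ a5 ∨ ¬a4   — complement / identity
= ¬a1 ∨ ¬a4   — absorption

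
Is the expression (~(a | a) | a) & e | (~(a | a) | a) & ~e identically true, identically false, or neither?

identically true

(~(a | a) | a) & e | (~(a | a) | a) & ~e
= ~(a | a) | a   [distribution]
= ~a | a   [idempotence]
= 1   [complement]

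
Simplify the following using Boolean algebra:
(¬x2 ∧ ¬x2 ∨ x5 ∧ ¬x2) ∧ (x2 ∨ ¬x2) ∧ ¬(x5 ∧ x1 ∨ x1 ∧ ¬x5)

(¬x2 ∧ ¬x2 ∨ x5 ∧ ¬x2) ∧ (x2 ∨ ¬x2) ∧ ¬(x5 ∧ x1 ∨ x1 ∧ ¬x5)
= (¬x2 ∧ ¬x2 ∨ x5 ∧ ¬x2) ∧ ¬(x5 ∧ x1 ∨ x1 ∧ ¬x5)   — complement / identity
= (¬x2 ∧ ¬x2 ∨ x5 ∧ ¬x2) ∧ ¬x1   — distribution
= (¬x2 ∨ x5) ∧ ¬x2 ∧ ¬x1   — distribution
= ¬x2 ∧ ¬x1   — absorption

¬x2 ∧ ¬x1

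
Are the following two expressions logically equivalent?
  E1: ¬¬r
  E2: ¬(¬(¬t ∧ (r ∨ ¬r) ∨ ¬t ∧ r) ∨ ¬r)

No

E1: ¬¬r
    = r
E2: ¬(¬(¬t ∧ (r ∨ ¬r) ∨ ¬t ∧ r) ∨ ¬r)
    = ¬(¬(¬t ∨ ¬t ∧ r) ∨ ¬r)
    = ¬(¬¬t ∨ ¬r)
    = ¬t ∧ r
These differ: at r=1, t=1, E1 = 1 but E2 = 0.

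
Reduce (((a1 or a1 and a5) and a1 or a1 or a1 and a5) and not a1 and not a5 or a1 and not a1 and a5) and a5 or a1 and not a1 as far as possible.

(((a1 or a1 and a5) and a1 or a1 or a1 and a5) and not a1 and not a5 or a1 and not a1 and a5) and a5 or a1 and not a1
= ((a1 or a1 and a5) and not a1 and not a5 or a1 and not a1 and a5) and a5 or a1 and not a1   [absorption]
= (a1 and not a1 and not a5 or a1 and not a1 and a5) and a5 or a1 and not a1   [absorption]
= a1 and not a1 and a5 or a1 and not a1   [distribution]
= a1 and not a1   [absorption]
= False   [complement]

False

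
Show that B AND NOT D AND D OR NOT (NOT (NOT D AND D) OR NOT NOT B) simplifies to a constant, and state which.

B AND NOT D AND D OR NOT (NOT (NOT D AND D) OR NOT NOT B)
= B AND NOT D AND D OR NOT D AND D AND NOT B   [De Morgan]
= NOT D AND D   [distribution]
= FALSE   [complement]

FALSE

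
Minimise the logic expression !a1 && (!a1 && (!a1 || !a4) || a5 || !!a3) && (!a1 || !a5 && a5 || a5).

!a1

!a1 && (!a1 && (!a1 || !a4) || a5 || !!a3) && (!a1 || !a5 && a5 || a5)
= !a1 && (!a1 && (!a1 || !a4) || a5 || a3) && (!a1 || !a5 && a5 || a5)   — double negation
= !a1 && (!a1 || a5 || a3) && (!a1 || !a5 && a5 || a5)   — absorption
= !a1 && (!a1 || a5 || a3) && (!a1 || a5)   — complement / identity
= !a1 && (!a1 || a5)   — absorption
= !a1   — absorption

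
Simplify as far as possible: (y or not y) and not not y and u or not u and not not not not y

y

(y or not y) and not not y and u or not u and not not not not y
= (y or not y) and not not y and u or not u and not not y   [double negation]
= not not y and u or not u and not not y   [complement / identity]
= not not y   [distribution]
= y   [double negation]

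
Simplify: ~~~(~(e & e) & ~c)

~~~(~(e & e) & ~c)
= ~~(e & e | c)   (De Morgan)
= e & e | c   (double negation)
= e | c   (idempotence)

e | c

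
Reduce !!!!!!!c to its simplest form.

!!!!!!!c
= !!!!!c   — double negation
= !!!c   — double negation
= !c   — double negation

!c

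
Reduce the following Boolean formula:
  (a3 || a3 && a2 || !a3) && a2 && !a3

(a3 || a3 && a2 || !a3) && a2 && !a3
= (a3 || !a3) && a2 && !a3   (absorption)
= a2 && !a3   (complement / identity)

a2 && !a3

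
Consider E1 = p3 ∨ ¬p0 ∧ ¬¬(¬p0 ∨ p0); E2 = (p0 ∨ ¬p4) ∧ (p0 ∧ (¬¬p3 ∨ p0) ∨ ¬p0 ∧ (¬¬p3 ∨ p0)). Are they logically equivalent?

E1: p3 ∨ ¬p0 ∧ ¬¬(¬p0 ∨ p0)
    = p3 ∨ ¬p0 ∧ (¬p0 ∨ p0)   (double negation)
    = p3 ∨ ¬p0   (complement / identity)
E2: (p0 ∨ ¬p4) ∧ (p0 ∧ (¬¬p3 ∨ p0) ∨ ¬p0 ∧ (¬¬p3 ∨ p0))
    = (p0 ∨ ¬p4) ∧ (¬¬p3 ∨ p0)   (distribution)
    = p0 ∨ ¬p4 ∧ ¬¬p3   (distribution)
    = p0 ∨ ¬p4 ∧ p3   (double negation)
These differ: at p0=0, p3=0, p4=1, E1 = 1 but E2 = 0.

No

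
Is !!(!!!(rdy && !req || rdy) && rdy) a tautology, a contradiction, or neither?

contradiction

!!(!!!(rdy && !req || rdy) && rdy)
= !!(!!!rdy && rdy)   (absorption)
= !!!rdy && rdy   (double negation)
= !rdy && rdy   (double negation)
= false   (complement)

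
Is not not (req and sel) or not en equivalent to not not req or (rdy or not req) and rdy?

E1: not not (req and sel) or not en
    = req and sel or not en   (double negation)
E2: not not req or (rdy or not req) and rdy
    = not not req or rdy   (absorption)
    = req or rdy   (double negation)
These differ: at en=0, rdy=0, req=0, sel=0, E1 = 1 but E2 = 0.

No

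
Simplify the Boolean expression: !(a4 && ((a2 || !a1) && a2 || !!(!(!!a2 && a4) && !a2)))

!a4

!(a4 && ((a2 || !a1) && a2 || !!(!(!!a2 && a4) && !a2)))
= !(a4 && (a2 || !!(!(!!a2 && a4) && !a2)))
= !(a4 && (a2 || !(!!a2 && a4 || a2)))
= !(a4 && (a2 || !(a2 && a4 || a2)))
= !(a4 && (a2 || !a2))
= !a4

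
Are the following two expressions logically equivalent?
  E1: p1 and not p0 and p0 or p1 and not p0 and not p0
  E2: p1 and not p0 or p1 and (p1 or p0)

E1: p1 and not p0 and p0 or p1 and not p0 and not p0
    = p1 and not p0   [distribution]
E2: p1 and not p0 or p1 and (p1 or p0)
    = p1 and not p0 or p1   [absorption]
    = p1   [absorption]
These differ: at p0=1, p1=1, E1 = 0 but E2 = 1.

No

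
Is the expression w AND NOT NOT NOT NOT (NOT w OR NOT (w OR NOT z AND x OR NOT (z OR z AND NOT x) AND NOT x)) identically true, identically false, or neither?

identically false

w AND NOT NOT NOT NOT (NOT w OR NOT (w OR NOT z AND x OR NOT (z OR z AND NOT x) AND NOT x))
= w AND NOT NOT NOT (w AND (w OR NOT z AND x OR NOT (z OR z AND NOT x) AND NOT x))   [De Morgan]
= w AND NOT NOT NOT (w AND (w OR NOT z AND x OR NOT z AND NOT x))   [absorption]
= w AND NOT (w AND (w OR NOT z AND x OR NOT z AND NOT x))   [double negation]
= w AND NOT (w AND (w OR NOT z))   [distribution]
= w AND NOT w   [absorption]
= FALSE   [complement]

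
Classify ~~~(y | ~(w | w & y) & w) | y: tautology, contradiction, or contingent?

tautology

~~~(y | ~(w | w & y) & w) | y
= ~~~(y | ~w & w) | y   (absorption)
= ~(y | ~w & w) | y   (double negation)
= ~y | y   (complement / identity)
= 1   (complement)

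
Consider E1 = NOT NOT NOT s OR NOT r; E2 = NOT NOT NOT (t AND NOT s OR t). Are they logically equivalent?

No

E1: NOT NOT NOT s OR NOT r
    = NOT s OR NOT r   — double negation
E2: NOT NOT NOT (t AND NOT s OR t)
    = NOT (t AND NOT s OR t)   — double negation
    = NOT t   — absorption
These differ: at r=0, s=0, t=1, E1 = 1 but E2 = 0.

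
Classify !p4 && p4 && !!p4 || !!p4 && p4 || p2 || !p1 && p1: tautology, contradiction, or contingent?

contingent

!p4 && p4 && !!p4 || !!p4 && p4 || p2 || !p1 && p1
= !p4 && p4 && p4 || !!p4 && p4 || p2 || !p1 && p1   (double negation)
= !p4 && p4 && p4 || !!p4 && p4 || p2   (complement / identity)
= !p4 && p4 && p4 || p4 && p4 || p2   (double negation)
= !p4 && p4 || p4 && p4 || p2   (idempotence)
= p4 || p2   (distribution)
This depends on p2, p4, so it is not a constant.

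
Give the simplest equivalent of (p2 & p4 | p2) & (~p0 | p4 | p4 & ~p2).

(p2 & p4 | p2) & (~p0 | p4 | p4 & ~p2)
= p2 & (~p0 | p4 | p4 & ~p2)   [absorption]
= p2 & (~p0 | p4)   [absorption]

p2 & (~p0 | p4)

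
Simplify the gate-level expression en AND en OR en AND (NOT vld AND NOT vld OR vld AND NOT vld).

en

en AND en OR en AND (NOT vld AND NOT vld OR vld AND NOT vld)
= en AND en OR en AND NOT vld   (distribution)
= en AND (en OR NOT vld)   (distribution)
= en   (absorption)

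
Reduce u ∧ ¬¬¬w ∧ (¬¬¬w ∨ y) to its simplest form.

u ∧ ¬¬¬w ∧ (¬¬¬w ∨ y)
= u ∧ ¬¬¬w   — absorption
= u ∧ ¬w   — double negation

u ∧ ¬w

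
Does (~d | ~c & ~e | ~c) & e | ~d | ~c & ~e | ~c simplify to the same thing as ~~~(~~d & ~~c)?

Yes

E1: (~d | ~c & ~e | ~c) & e | ~d | ~c & ~e | ~c
    = ~d | ~c & ~e | ~c   (absorption)
    = ~d | ~c   (absorption)
E2: ~~~(~~d & ~~c)
    = ~(~~d & ~~c)   (double negation)
    = ~d | ~c   (De Morgan)
Both reduce to ~d | ~c, so they are equivalent.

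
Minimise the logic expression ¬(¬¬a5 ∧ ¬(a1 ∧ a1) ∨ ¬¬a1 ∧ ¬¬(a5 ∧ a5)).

¬a5

¬(¬¬a5 ∧ ¬(a1 ∧ a1) ∨ ¬¬a1 ∧ ¬¬(a5 ∧ a5))
= ¬(¬¬a5 ∧ ¬(a1 ∧ a1) ∨ ¬¬a1 ∧ ¬¬a5)
= ¬(¬¬a5 ∧ ¬(a1 ∧ a1) ∨ a1 ∧ ¬¬a5)
= ¬(¬¬a5 ∧ ¬a1 ∨ a1 ∧ ¬¬a5)
= ¬¬¬a5
= ¬a5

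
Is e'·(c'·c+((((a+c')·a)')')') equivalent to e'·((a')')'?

Yes

E1: e'·(c'·c+((((a+c')·a)')')')
    = e'·(c'·c+((a')')')
    = e'·(c'·c+a')
    = e'·a'
E2: e'·((a')')'
    = e'·a'
Both reduce to e'·a', so they are equivalent.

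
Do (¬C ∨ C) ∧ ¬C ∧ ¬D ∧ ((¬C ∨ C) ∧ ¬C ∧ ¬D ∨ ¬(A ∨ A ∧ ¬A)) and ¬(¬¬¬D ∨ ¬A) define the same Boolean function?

E1: (¬C ∨ C) ∧ ¬C ∧ ¬D ∧ ((¬C ∨ C) ∧ ¬C ∧ ¬D ∨ ¬(A ∨ A ∧ ¬A))
    = (¬C ∨ C) ∧ ¬C ∧ ¬D ∧ ((¬C ∨ C) ∧ ¬C ∧ ¬D ∨ ¬A)   [complement / identity]
    = (¬C ∨ C) ∧ ¬C ∧ ¬D   [absorption]
    = ¬C ∧ ¬D   [complement / identity]
E2: ¬(¬¬¬D ∨ ¬A)
    = ¬(¬D ∨ ¬A)   [double negation]
    = D ∧ A   [De Morgan]
These differ: at A=0, C=0, D=0, E1 = 1 but E2 = 0.

No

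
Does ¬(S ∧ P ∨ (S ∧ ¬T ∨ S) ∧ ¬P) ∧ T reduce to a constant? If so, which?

no

¬(S ∧ P ∨ (S ∧ ¬T ∨ S) ∧ ¬P) ∧ T
= ¬(S ∧ P ∨ S ∧ ¬P) ∧ T   — absorption
= ¬S ∧ T   — distribution
This depends on S, T, so it is not a constant.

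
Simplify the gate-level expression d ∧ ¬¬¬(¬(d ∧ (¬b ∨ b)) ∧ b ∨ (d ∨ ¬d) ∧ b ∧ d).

d ∧ ¬¬¬(¬(d ∧ (¬b ∨ b)) ∧ b ∨ (d ∨ ¬d) ∧ b ∧ d)
= d ∧ ¬¬¬(¬d ∧ b ∨ (d ∨ ¬d) ∧ b ∧ d)
= d ∧ ¬(¬d ∧ b ∨ (d ∨ ¬d) ∧ b ∧ d)
= d ∧ ¬(¬d ∧ b ∨ b ∧ d)
= d ∧ ¬b

d ∧ ¬b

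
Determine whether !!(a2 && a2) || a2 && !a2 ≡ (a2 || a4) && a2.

Yes

E1: !!(a2 && a2) || a2 && !a2
    = a2 && a2 || a2 && !a2   (double negation)
    = a2   (distribution)
E2: (a2 || a4) && a2
    = a2   (absorption)
Both reduce to a2, so they are equivalent.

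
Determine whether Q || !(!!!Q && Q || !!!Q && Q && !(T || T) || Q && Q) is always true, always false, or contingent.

Q || !(!!!Q && Q || !!!Q && Q && !(T || T) || Q && Q)
= Q || !(!!!Q && Q || !!!Q && Q && !T || Q && Q)
= Q || !(!!!Q && Q || Q && Q)
= Q || !(!Q && Q || Q && Q)
= Q || !Q
= true

always true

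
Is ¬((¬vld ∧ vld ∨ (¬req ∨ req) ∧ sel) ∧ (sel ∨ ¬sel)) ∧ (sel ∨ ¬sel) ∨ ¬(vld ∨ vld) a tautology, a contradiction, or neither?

neither

¬((¬vld ∧ vld ∨ (¬req ∨ req) ∧ sel) ∧ (sel ∨ ¬sel)) ∧ (sel ∨ ¬sel) ∨ ¬(vld ∨ vld)
= ¬((¬vld ∧ vld ∨ (¬req ∨ req) ∧ sel) ∧ (sel ∨ ¬sel)) ∧ (sel ∨ ¬sel) ∨ ¬vld   — idempotence
= ¬(¬vld ∧ vld ∨ (¬req ∨ req) ∧ sel) ∧ (sel ∨ ¬sel) ∨ ¬vld   — complement / identity
= ¬((¬req ∨ req) ∧ sel) ∧ (sel ∨ ¬sel) ∨ ¬vld   — complement / identity
= ¬sel ∧ (sel ∨ ¬sel) ∨ ¬vld   — complement / identity
= ¬sel ∨ ¬vld   — complement / identity
This depends on sel, vld, so it is not a constant.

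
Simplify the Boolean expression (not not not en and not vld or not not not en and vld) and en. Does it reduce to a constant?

(not not not en and not vld or not not not en and vld) and en
= (not vld or vld) and not not not en and en
= (not vld or vld) and not en and en
= not en and en
= False

False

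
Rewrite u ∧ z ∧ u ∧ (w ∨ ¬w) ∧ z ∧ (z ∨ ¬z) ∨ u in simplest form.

u

u ∧ z ∧ u ∧ (w ∨ ¬w) ∧ z ∧ (z ∨ ¬z) ∨ u
= u ∧ z ∧ u ∧ z ∧ (z ∨ ¬z) ∨ u
= u ∧ z ∧ u ∧ z ∨ u
= u ∧ z ∨ u
= u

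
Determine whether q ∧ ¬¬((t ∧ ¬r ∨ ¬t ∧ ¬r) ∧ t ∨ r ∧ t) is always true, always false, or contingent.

contingent

q ∧ ¬¬((t ∧ ¬r ∨ ¬t ∧ ¬r) ∧ t ∨ r ∧ t)
= q ∧ ((t ∧ ¬r ∨ ¬t ∧ ¬r) ∧ t ∨ r ∧ t)   [double negation]
= q ∧ (¬r ∧ t ∨ r ∧ t)   [distribution]
= q ∧ t   [distribution]
This depends on q, t, so it is not a constant.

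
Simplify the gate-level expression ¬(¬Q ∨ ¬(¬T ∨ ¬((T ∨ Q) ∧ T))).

Q ∧ ¬T

¬(¬Q ∨ ¬(¬T ∨ ¬((T ∨ Q) ∧ T)))
= ¬(¬Q ∨ ¬(¬T ∨ ¬T))   [absorption]
= Q ∧ (¬T ∨ ¬T)   [De Morgan]
= Q ∧ ¬T   [idempotence]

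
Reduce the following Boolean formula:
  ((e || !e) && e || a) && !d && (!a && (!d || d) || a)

(e || a) && !d

((e || !e) && e || a) && !d && (!a && (!d || d) || a)
= (e || a) && !d && (!a && (!d || d) || a)   (complement / identity)
= (e || a) && !d && (!a || a)   (complement / identity)
= (e || a) && !d   (complement / identity)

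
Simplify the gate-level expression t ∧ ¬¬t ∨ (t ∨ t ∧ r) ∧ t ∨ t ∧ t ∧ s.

t ∧ ¬¬t ∨ (t ∨ t ∧ r) ∧ t ∨ t ∧ t ∧ s
= t ∧ ¬¬t ∨ t ∧ t ∨ t ∧ t ∧ s   — absorption
= t ∧ t ∨ t ∧ t ∨ t ∧ t ∧ s   — double negation
= t ∧ t ∨ t ∧ t   — absorption
= t ∧ t   — idempotence
= t   — idempotence

t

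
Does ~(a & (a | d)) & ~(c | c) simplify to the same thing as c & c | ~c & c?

No

E1: ~(a & (a | d)) & ~(c | c)
    = ~(a & (a | d)) & ~c   — idempotence
    = ~a & ~c   — absorption
E2: c & c | ~c & c
    = c   — distribution
These differ: at a=0, c=1, d=0, E1 = 0 but E2 = 1.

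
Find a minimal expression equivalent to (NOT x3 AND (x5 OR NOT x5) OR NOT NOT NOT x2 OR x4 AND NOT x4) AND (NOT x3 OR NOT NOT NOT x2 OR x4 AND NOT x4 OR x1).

NOT x3 OR NOT x2

(NOT x3 AND (x5 OR NOT x5) OR NOT NOT NOT x2 OR x4 AND NOT x4) AND (NOT x3 OR NOT NOT NOT x2 OR x4 AND NOT x4 OR x1)
= (NOT x3 OR NOT NOT NOT x2 OR x4 AND NOT x4) AND (NOT x3 OR NOT NOT NOT x2 OR x4 AND NOT x4 OR x1)   — complement / identity
= NOT x3 OR NOT NOT NOT x2 OR x4 AND NOT x4   — absorption
= NOT x3 OR NOT x2 OR x4 AND NOT x4   — double negation
= NOT x3 OR NOT x2   — complement / identity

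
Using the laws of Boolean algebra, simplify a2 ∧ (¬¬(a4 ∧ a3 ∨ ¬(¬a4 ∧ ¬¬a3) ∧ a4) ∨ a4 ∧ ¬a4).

a2 ∧ a4

a2 ∧ (¬¬(a4 ∧ a3 ∨ ¬(¬a4 ∧ ¬¬a3) ∧ a4) ∨ a4 ∧ ¬a4)
= a2 ∧ (¬¬(a4 ∧ a3 ∨ (a4 ∨ ¬a3) ∧ a4) ∨ a4 ∧ ¬a4)   — De Morgan
= a2 ∧ ¬¬(a4 ∧ a3 ∨ (a4 ∨ ¬a3) ∧ a4)   — complement / identity
= a2 ∧ (a4 ∧ a3 ∨ (a4 ∨ ¬a3) ∧ a4)   — double negation
= a2 ∧ (a4 ∧ a3 ∨ a4)   — absorption
= a2 ∧ a4   — absorption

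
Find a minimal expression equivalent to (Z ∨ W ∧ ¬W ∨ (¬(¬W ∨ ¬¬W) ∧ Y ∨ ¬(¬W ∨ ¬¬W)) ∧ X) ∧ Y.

(Z ∨ W ∧ ¬W ∨ (¬(¬W ∨ ¬¬W) ∧ Y ∨ ¬(¬W ∨ ¬¬W)) ∧ X) ∧ Y
= (Z ∨ W ∧ ¬W ∨ ¬(¬W ∨ ¬¬W) ∧ X) ∧ Y   [absorption]
= (Z ∨ W ∧ ¬W ∨ W ∧ ¬W ∧ X) ∧ Y   [De Morgan]
= (Z ∨ W ∧ ¬W) ∧ Y   [absorption]
= Z ∧ Y   [complement / identity]

Z ∧ Y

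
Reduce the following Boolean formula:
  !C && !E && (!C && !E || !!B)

!C && !E && (!C && !E || !!B)
= !C && !E && (!C && !E || B)   — double negation
= !C && !E   — absorption

!C && !E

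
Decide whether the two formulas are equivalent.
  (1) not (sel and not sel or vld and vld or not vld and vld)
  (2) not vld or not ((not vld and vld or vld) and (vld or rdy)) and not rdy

E1: not (sel and not sel or vld and vld or not vld and vld)
    = not (vld and vld or not vld and vld)   (complement / identity)
    = not vld   (distribution)
E2: not vld or not ((not vld and vld or vld) and (vld or rdy)) and not rdy
    = not vld or not (vld and (vld or rdy)) and not rdy   (complement / identity)
    = not vld or not vld and not rdy   (absorption)
    = not vld   (absorption)
Both reduce to not vld, so they are equivalent.

Yes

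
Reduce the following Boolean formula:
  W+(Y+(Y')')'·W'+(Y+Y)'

W+(Y+(Y')')'·W'+(Y+Y)'
= W+(Y+Y)'·W'+(Y+Y)'   — double negation
= W+(Y+Y)'   — absorption
= W+Y'   — idempotence

W+Y'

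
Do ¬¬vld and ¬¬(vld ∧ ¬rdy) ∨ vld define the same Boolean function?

E1: ¬¬vld
    = vld
E2: ¬¬(vld ∧ ¬rdy) ∨ vld
    = vld ∧ ¬rdy ∨ vld
    = vld
Both reduce to vld, so they are equivalent.

Yes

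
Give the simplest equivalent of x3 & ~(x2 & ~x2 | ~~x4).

x3 & ~(x2 & ~x2 | ~~x4)
= x3 & ~~~x4   [complement / identity]
= x3 & ~x4   [double negation]

x3 & ~x4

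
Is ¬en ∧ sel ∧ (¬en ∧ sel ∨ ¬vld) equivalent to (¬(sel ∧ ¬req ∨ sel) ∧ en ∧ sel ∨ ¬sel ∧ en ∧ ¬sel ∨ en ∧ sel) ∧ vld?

No

E1: ¬en ∧ sel ∧ (¬en ∧ sel ∨ ¬vld)
    = ¬en ∧ sel   — absorption
E2: (¬(sel ∧ ¬req ∨ sel) ∧ en ∧ sel ∨ ¬sel ∧ en ∧ ¬sel ∨ en ∧ sel) ∧ vld
    = (¬sel ∧ en ∧ sel ∨ ¬sel ∧ en ∧ ¬sel ∨ en ∧ sel) ∧ vld   — absorption
    = (¬sel ∧ en ∨ en ∧ sel) ∧ vld   — distribution
    = en ∧ vld   — distribution
These differ: at en=0, req=1, sel=1, vld=0, E1 = 1 but E2 = 0.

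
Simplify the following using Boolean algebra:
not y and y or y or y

not y and y or y or y
= y or y   [complement / identity]
= y   [idempotence]

y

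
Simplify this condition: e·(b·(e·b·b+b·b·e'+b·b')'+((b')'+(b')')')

e·b'

e·(b·(e·b·b+b·b·e'+b·b')'+((b')'+(b')')')
= e·(b·(b·b+b·b')'+((b')'+(b')')')   (distribution)
= e·(b·(b·b)'+((b')'+(b')')')   (complement / identity)
= e·(b·(b·b)'+b'·b')   (De Morgan)
= e·(b·b'+b'·b')   (idempotence)
= e·b'   (distribution)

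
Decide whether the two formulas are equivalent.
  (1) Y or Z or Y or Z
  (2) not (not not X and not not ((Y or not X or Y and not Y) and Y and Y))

No

E1: Y or Z or Y or Z
    = Y or Z
E2: not (not not X and not not ((Y or not X or Y and not Y) and Y and Y))
    = not (not not X and not not ((Y or not X) and Y and Y))
    = not (not not X and not not ((Y or not X) and Y))
    = not X or not ((Y or not X) and Y)
    = not X or not Y
These differ: at X=1, Y=1, Z=0, E1 = 1 but E2 = 0.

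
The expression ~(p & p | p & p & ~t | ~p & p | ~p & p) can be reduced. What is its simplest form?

~(p & p | p & p & ~t | ~p & p | ~p & p)
= ~(p & p | ~p & p | ~p & p)   [absorption]
= ~(p & p | ~p & p)   [idempotence]
= ~p   [distribution]

~p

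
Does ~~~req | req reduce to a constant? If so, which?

~~~req | req
= ~req | req
= 1

yes, True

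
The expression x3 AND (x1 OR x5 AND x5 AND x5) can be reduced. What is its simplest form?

x3 AND (x1 OR x5 AND x5 AND x5)
= x3 AND (x1 OR x5 AND x5)   [idempotence]
= x3 AND (x1 OR x5)   [idempotence]

x3 AND (x1 OR x5)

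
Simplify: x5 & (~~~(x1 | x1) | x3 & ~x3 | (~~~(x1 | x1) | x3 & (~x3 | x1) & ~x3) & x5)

x5 & ~x1

x5 & (~~~(x1 | x1) | x3 & ~x3 | (~~~(x1 | x1) | x3 & (~x3 | x1) & ~x3) & x5)
= x5 & (~~~(x1 | x1) | x3 & ~x3 | (~~~(x1 | x1) | x3 & ~x3) & x5)   [absorption]
= x5 & (~~~(x1 | x1) | x3 & ~x3)   [absorption]
= x5 & (~~~x1 | x3 & ~x3)   [idempotence]
= x5 & ~~~x1   [complement / identity]
= x5 & ~x1   [double negation]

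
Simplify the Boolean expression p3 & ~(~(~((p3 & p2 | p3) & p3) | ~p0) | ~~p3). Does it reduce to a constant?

0

p3 & ~(~(~((p3 & p2 | p3) & p3) | ~p0) | ~~p3)
= p3 & ~((p3 & p2 | p3) & p3 & p0 | ~~p3)   — De Morgan
= p3 & ~(p3 & p3 & p0 | ~~p3)   — absorption
= p3 & ~(p3 & p0 | ~~p3)   — idempotence
= p3 & ~(p3 & p0 | p3)   — double negation
= p3 & ~p3   — absorption
= 0   — complement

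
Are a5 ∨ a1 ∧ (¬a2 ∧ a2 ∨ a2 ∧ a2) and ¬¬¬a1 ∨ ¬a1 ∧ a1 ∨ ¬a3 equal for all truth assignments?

E1: a5 ∨ a1 ∧ (¬a2 ∧ a2 ∨ a2 ∧ a2)
    = a5 ∨ a1 ∧ a2
E2: ¬¬¬a1 ∨ ¬a1 ∧ a1 ∨ ¬a3
    = ¬a1 ∨ ¬a1 ∧ a1 ∨ ¬a3
    = ¬a1 ∨ ¬a3
These differ: at a1=0, a2=0, a3=0, a5=0, E1 = 0 but E2 = 1.

No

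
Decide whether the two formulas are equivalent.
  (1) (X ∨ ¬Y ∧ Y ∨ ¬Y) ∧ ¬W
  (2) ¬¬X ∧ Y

E1: (X ∨ ¬Y ∧ Y ∨ ¬Y) ∧ ¬W
    = (X ∨ ¬Y) ∧ ¬W   — complement / identity
E2: ¬¬X ∧ Y
    = X ∧ Y   — double negation
These differ: at W=0, X=1, Y=0, E1 = 1 but E2 = 0.

No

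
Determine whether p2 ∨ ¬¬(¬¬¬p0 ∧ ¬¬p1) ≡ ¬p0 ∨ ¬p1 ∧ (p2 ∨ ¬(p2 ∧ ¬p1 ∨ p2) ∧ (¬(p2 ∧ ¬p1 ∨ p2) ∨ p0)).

No

E1: p2 ∨ ¬¬(¬¬¬p0 ∧ ¬¬p1)
    = p2 ∨ ¬(¬¬p0 ∨ ¬p1)   [De Morgan]
    = p2 ∨ ¬p0 ∧ p1   [De Morgan]
E2: ¬p0 ∨ ¬p1 ∧ (p2 ∨ ¬(p2 ∧ ¬p1 ∨ p2) ∧ (¬(p2 ∧ ¬p1 ∨ p2) ∨ p0))
    = ¬p0 ∨ ¬p1 ∧ (p2 ∨ ¬(p2 ∧ ¬p1 ∨ p2))   [absorption]
    = ¬p0 ∨ ¬p1 ∧ (p2 ∨ ¬p2)   [absorption]
    = ¬p0 ∨ ¬p1   [complement / identity]
These differ: at p0=1, p1=1, p2=1, E1 = 1 but E2 = 0.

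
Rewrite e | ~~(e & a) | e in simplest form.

e

e | ~~(e & a) | e
= e | e & a | e   — double negation
= e | e   — absorption
= e   — idempotence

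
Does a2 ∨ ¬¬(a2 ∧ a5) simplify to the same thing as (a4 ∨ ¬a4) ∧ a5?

No

E1: a2 ∨ ¬¬(a2 ∧ a5)
    = a2 ∨ a2 ∧ a5   (double negation)
    = a2   (absorption)
E2: (a4 ∨ ¬a4) ∧ a5
    = a5   (complement / identity)
These differ: at a2=1, a4=0, a5=0, E1 = 1 but E2 = 0.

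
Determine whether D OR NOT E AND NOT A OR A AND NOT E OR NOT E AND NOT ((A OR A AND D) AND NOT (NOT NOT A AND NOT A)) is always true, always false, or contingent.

contingent

D OR NOT E AND NOT A OR A AND NOT E OR NOT E AND NOT ((A OR A AND D) AND NOT (NOT NOT A AND NOT A))
= D OR NOT E AND NOT A OR A AND NOT E OR NOT E AND NOT ((A OR A AND D) AND (NOT A OR A))   — De Morgan
= D OR NOT E OR NOT E AND NOT ((A OR A AND D) AND (NOT A OR A))   — distribution
= D OR NOT E OR NOT E AND NOT (A AND (NOT A OR A))   — absorption
= D OR NOT E OR NOT E AND NOT A   — complement / identity
= D OR NOT E   — absorption
This depends on D, E, so it is not a constant.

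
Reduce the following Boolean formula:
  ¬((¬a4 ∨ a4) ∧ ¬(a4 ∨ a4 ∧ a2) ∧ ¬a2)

a4 ∨ a2

¬((¬a4 ∨ a4) ∧ ¬(a4 ∨ a4 ∧ a2) ∧ ¬a2)
= ¬(¬(a4 ∨ a4 ∧ a2) ∧ ¬a2)   (complement / identity)
= a4 ∨ a4 ∧ a2 ∨ a2   (De Morgan)
= a4 ∨ a2   (absorption)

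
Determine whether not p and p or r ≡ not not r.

Yes

E1: not p and p or r
    = r   (complement / identity)
E2: not not r
    = r   (double negation)
Both reduce to r, so they are equivalent.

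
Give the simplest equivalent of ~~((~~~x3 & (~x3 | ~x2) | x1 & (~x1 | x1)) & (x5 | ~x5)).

~~((~~~x3 & (~x3 | ~x2) | x1 & (~x1 | x1)) & (x5 | ~x5))
= ~~(~~~x3 & (~x3 | ~x2) | x1 & (~x1 | x1))   — complement / identity
= ~~~x3 & (~x3 | ~x2) | x1 & (~x1 | x1)   — double negation
= ~~~x3 & (~x3 | ~x2) | x1   — complement / identity
= ~x3 & (~x3 | ~x2) | x1   — double negation
= ~x3 | x1   — absorption

~x3 | x1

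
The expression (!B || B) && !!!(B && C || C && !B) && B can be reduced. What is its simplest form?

(!B || B) && !!!(B && C || C && !B) && B
= !!!(B && C || C && !B) && B
= !(B && C || C && !B) && B
= !C && B

!C && B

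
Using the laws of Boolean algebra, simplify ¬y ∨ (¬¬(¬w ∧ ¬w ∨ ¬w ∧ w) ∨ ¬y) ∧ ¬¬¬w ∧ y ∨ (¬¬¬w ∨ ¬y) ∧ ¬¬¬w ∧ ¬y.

¬y ∨ (¬¬(¬w ∧ ¬w ∨ ¬w ∧ w) ∨ ¬y) ∧ ¬¬¬w ∧ y ∨ (¬¬¬w ∨ ¬y) ∧ ¬¬¬w ∧ ¬y
= ¬y ∨ (¬¬¬w ∨ ¬y) ∧ ¬¬¬w ∧ y ∨ (¬¬¬w ∨ ¬y) ∧ ¬¬¬w ∧ ¬y   (distribution)
= ¬y ∨ (¬¬¬w ∨ ¬y) ∧ ¬¬¬w   (distribution)
= ¬y ∨ ¬¬¬w   (absorption)
= ¬y ∨ ¬w   (double negation)

¬y ∨ ¬w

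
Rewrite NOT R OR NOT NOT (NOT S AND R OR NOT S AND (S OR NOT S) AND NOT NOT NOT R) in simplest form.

NOT R OR NOT NOT (NOT S AND R OR NOT S AND (S OR NOT S) AND NOT NOT NOT R)
= NOT R OR NOT S AND R OR NOT S AND (S OR NOT S) AND NOT NOT NOT R
= NOT R OR NOT S AND R OR NOT S AND (S OR NOT S) AND NOT R
= NOT R OR NOT S AND R OR NOT S AND NOT R
= NOT R OR NOT S

NOT R OR NOT S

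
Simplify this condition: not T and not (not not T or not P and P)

not T

not T and not (not not T or not P and P)
= not T and not not not T   — complement / identity
= not T and not T   — double negation
= not T   — idempotence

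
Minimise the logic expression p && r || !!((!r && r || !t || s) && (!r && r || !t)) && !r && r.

p && r || !!((!r && r || !t || s) && (!r && r || !t)) && !r && r
= p && r || (!r && r || !t || s) && (!r && r || !t) && !r && r   [double negation]
= p && r || (!r && r || !t) && !r && r   [absorption]
= p && r || !r && r   [absorption]
= p && r   [complement / identity]

p && r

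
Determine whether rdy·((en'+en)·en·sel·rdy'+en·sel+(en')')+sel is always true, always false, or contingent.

contingent

rdy·((en'+en)·en·sel·rdy'+en·sel+(en')')+sel
= rdy·(en·sel·rdy'+en·sel+(en')')+sel
= rdy·(en·sel+(en')')+sel
= rdy·(en·sel+en)+sel
= rdy·en+sel
This depends on en, rdy, sel, so it is not a constant.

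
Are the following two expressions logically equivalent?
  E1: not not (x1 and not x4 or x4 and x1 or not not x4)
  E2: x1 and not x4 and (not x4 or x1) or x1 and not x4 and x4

E1: not not (x1 and not x4 or x4 and x1 or not not x4)
    = not not (x1 and not x4 or x4 and x1 or x4)   [double negation]
    = x1 and not x4 or x4 and x1 or x4   [double negation]
    = x1 or x4   [distribution]
E2: x1 and not x4 and (not x4 or x1) or x1 and not x4 and x4
    = x1 and not x4 or x1 and not x4 and x4   [absorption]
    = x1 and not x4   [absorption]
These differ: at x1=0, x4=1, E1 = 1 but E2 = 0.

No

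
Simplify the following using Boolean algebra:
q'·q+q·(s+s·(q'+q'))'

q'·q+q·(s+s·(q'+q'))'
= q'·q+q·(s+s·q')'   (idempotence)
= q·(s+s·q')'   (complement / identity)
= q·s'   (absorption)

q·s'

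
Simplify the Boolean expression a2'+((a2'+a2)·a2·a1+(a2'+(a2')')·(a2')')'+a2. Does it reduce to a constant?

a2'+((a2'+a2)·a2·a1+(a2'+(a2')')·(a2')')'+a2
= a2'+((a2'+a2)·a2·a1+(a2'+a2)·(a2')')'+a2   — double negation
= a2'+((a2'+a2)·a2·a1+(a2'+a2)·a2)'+a2   — double negation
= a2'+((a2'+a2)·a2)'+a2   — absorption
= a2'+a2'+a2   — complement / identity
= a2'+a2   — idempotence
= 1   — complement

1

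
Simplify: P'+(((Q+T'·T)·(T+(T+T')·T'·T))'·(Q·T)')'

P'+Q·T

P'+(((Q+T'·T)·(T+(T+T')·T'·T))'·(Q·T)')'
= P'+(((Q+T'·T)·(T+T'·T))'·(Q·T)')'   — complement / identity
= P'+((Q·T+T'·T)'·(Q·T)')'   — distribution
= P'+Q·T+T'·T+Q·T   — De Morgan
= P'+Q·T+Q·T   — complement / identity
= P'+Q·T   — idempotence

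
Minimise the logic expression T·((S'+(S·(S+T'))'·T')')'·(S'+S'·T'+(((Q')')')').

T·((S'+(S·(S+T'))'·T')')'·(S'+S'·T'+(((Q')')')')
= T·(S'+(S·(S+T'))'·T')·(S'+S'·T'+(((Q')')')')   (double negation)
= T·(S'+S'·T')·(S'+S'·T'+(((Q')')')')   (absorption)
= T·(S'+S'·T')·(S'+S'·T'+(Q')')   (double negation)
= T·(S'+S'·T')·(S'+S'·T'+Q)   (double negation)
= T·(S'+S'·T')   (absorption)
= T·S'   (absorption)

T·S'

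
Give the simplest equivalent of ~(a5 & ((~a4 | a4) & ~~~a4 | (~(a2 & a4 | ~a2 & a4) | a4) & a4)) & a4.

~(a5 & ((~a4 | a4) & ~~~a4 | (~(a2 & a4 | ~a2 & a4) | a4) & a4)) & a4
= ~(a5 & ((~a4 | a4) & ~~~a4 | (~a4 | a4) & a4)) & a4   [distribution]
= ~(a5 & (~~~a4 | a4) & (~a4 | a4)) & a4   [distribution]
= ~(a5 & (~a4 | a4) & (~a4 | a4)) & a4   [double negation]
= ~(a5 & (~a4 | a4)) & a4   [idempotence]
= ~a5 & a4   [complement / identity]

~a5 & a4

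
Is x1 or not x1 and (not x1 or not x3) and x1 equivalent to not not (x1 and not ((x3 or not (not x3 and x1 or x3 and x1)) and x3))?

E1: x1 or not x1 and (not x1 or not x3) and x1
    = x1 or not x1 and x1   (absorption)
    = x1   (complement / identity)
E2: not not (x1 and not ((x3 or not (not x3 and x1 or x3 and x1)) and x3))
    = not not (x1 and not ((x3 or not x1) and x3))   (distribution)
    = not not (x1 and not x3)   (absorption)
    = x1 and not x3   (double negation)
These differ: at x1=1, x3=1, E1 = 1 but E2 = 0.

No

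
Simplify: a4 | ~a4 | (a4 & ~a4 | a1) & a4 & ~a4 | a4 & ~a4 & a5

a4 | ~a4 | (a4 & ~a4 | a1) & a4 & ~a4 | a4 & ~a4 & a5
= a4 | ~a4 | a4 & ~a4 | a4 & ~a4 & a5
= a4 | ~a4 | a4 & ~a4
= a4 | ~a4
= 1

1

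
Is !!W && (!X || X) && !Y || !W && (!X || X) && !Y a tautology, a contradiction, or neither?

neither

!!W && (!X || X) && !Y || !W && (!X || X) && !Y
= W && (!X || X) && !Y || !W && (!X || X) && !Y
= (!X || X) && !Y
= !Y
This depends on Y, so it is not a constant.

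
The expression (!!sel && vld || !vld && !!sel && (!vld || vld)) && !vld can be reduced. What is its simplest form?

sel && !vld

(!!sel && vld || !vld && !!sel && (!vld || vld)) && !vld
= (!!sel && vld || !vld && !!sel) && !vld   — complement / identity
= !!sel && !vld   — distribution
= sel && !vld   — double negation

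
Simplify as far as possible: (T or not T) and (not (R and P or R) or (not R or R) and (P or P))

not R or P

(T or not T) and (not (R and P or R) or (not R or R) and (P or P))
= (T or not T) and (not R or (not R or R) and (P or P))   (absorption)
= (T or not T) and (not R or P or P)   (complement / identity)
= not R or P or P   (complement / identity)
= not R or P   (idempotence)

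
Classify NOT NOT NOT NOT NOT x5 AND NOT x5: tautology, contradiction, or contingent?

NOT NOT NOT NOT NOT x5 AND NOT x5
= NOT NOT NOT x5 AND NOT x5
= NOT x5 AND NOT x5
= NOT x5
This depends on x5, so it is not a constant.

contingent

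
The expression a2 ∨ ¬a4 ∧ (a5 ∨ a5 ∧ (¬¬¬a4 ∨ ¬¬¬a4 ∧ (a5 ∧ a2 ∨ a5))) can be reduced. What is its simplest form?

a2 ∨ ¬a4 ∧ (a5 ∨ a5 ∧ (¬¬¬a4 ∨ ¬¬¬a4 ∧ (a5 ∧ a2 ∨ a5)))
= a2 ∨ ¬a4 ∧ (a5 ∨ a5 ∧ (¬¬¬a4 ∨ ¬¬¬a4 ∧ a5))   — absorption
= a2 ∨ ¬a4 ∧ (a5 ∨ a5 ∧ ¬¬¬a4)   — absorption
= a2 ∨ ¬a4 ∧ (a5 ∨ a5 ∧ ¬a4)   — double negation
= a2 ∨ ¬a4 ∧ a5   — absorption

a2 ∨ ¬a4 ∧ a5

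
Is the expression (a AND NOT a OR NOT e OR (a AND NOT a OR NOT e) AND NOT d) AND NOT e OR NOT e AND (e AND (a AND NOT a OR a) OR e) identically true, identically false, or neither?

(a AND NOT a OR NOT e OR (a AND NOT a OR NOT e) AND NOT d) AND NOT e OR NOT e AND (e AND (a AND NOT a OR a) OR e)
= (a AND NOT a OR NOT e OR (a AND NOT a OR NOT e) AND NOT d) AND NOT e OR NOT e AND (e AND a OR e)   (complement / identity)
= (a AND NOT a OR NOT e) AND NOT e OR NOT e AND (e AND a OR e)   (absorption)
= (a AND NOT a OR NOT e) AND NOT e OR NOT e AND e   (absorption)
= NOT e AND NOT e OR NOT e AND e   (complement / identity)
= NOT e   (distribution)
This depends on e, so it is not a constant.

neither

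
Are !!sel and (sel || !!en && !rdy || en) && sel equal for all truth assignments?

E1: !!sel
    = sel   — double negation
E2: (sel || !!en && !rdy || en) && sel
    = (sel || en && !rdy || en) && sel   — double negation
    = (sel || en) && sel   — absorption
    = sel   — absorption
Both reduce to sel, so they are equivalent.

Yes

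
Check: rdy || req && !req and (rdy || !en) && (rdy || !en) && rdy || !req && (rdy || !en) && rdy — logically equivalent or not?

E1: rdy || req && !req
    = rdy   [complement / identity]
E2: (rdy || !en) && (rdy || !en) && rdy || !req && (rdy || !en) && rdy
    = rdy && ((rdy || !en) && (rdy || !en) || !req && (rdy || !en))   [distribution]
    = rdy && (rdy || !en || !req) && (rdy || !en)   [distribution]
    = rdy && (rdy || !en)   [absorption]
    = rdy   [absorption]
Both reduce to rdy, so they are equivalent.

Yes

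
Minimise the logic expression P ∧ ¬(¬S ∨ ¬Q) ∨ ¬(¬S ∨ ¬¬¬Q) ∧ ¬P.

S ∧ Q

P ∧ ¬(¬S ∨ ¬Q) ∨ ¬(¬S ∨ ¬¬¬Q) ∧ ¬P
= P ∧ ¬(¬S ∨ ¬Q) ∨ ¬(¬S ∨ ¬Q) ∧ ¬P   (double negation)
= ¬(¬S ∨ ¬Q)   (distribution)
= S ∧ Q   (De Morgan)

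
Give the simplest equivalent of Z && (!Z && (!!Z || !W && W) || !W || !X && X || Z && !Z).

Z && (!Z && (!!Z || !W && W) || !W || !X && X || Z && !Z)
= Z && (!Z && (!!Z || !W && W) || !W || !X && X)   [complement / identity]
= Z && (!Z && !!Z || !W || !X && X)   [complement / identity]
= Z && (!Z && Z || !W || !X && X)   [double negation]
= Z && (!W || !X && X)   [complement / identity]
= Z && !W   [complement / identity]

Z && !W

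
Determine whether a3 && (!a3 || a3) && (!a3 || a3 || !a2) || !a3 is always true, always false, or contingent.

always true

a3 && (!a3 || a3) && (!a3 || a3 || !a2) || !a3
= a3 && (!a3 || a3) || !a3   [absorption]
= a3 || !a3   [complement / identity]
= true   [complement]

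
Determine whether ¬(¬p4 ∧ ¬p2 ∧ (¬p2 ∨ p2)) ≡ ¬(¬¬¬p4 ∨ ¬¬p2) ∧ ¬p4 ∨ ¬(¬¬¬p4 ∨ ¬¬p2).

No

E1: ¬(¬p4 ∧ ¬p2 ∧ (¬p2 ∨ p2))
    = ¬(¬p4 ∧ ¬p2)   (complement / identity)
    = p4 ∨ p2   (De Morgan)
E2: ¬(¬¬¬p4 ∨ ¬¬p2) ∧ ¬p4 ∨ ¬(¬¬¬p4 ∨ ¬¬p2)
    = ¬(¬¬¬p4 ∨ ¬¬p2)   (absorption)
    = ¬¬p4 ∧ ¬p2   (De Morgan)
    = p4 ∧ ¬p2   (double negation)
These differ: at p2=1, p4=0, E1 = 1 but E2 = 0.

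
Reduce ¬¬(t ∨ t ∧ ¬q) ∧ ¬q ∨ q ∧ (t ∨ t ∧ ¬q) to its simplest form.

¬¬(t ∨ t ∧ ¬q) ∧ ¬q ∨ q ∧ (t ∨ t ∧ ¬q)
= (t ∨ t ∧ ¬q) ∧ ¬q ∨ q ∧ (t ∨ t ∧ ¬q)   (double negation)
= t ∨ t ∧ ¬q   (distribution)
= t   (absorption)

t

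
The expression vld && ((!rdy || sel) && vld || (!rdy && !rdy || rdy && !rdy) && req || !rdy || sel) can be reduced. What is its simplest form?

vld && (!rdy || sel)

vld && ((!rdy || sel) && vld || (!rdy && !rdy || rdy && !rdy) && req || !rdy || sel)
= vld && ((!rdy || sel) && vld || !rdy && req || !rdy || sel)   (distribution)
= vld && ((!rdy || sel) && vld || !rdy || sel)   (absorption)
= vld && (!rdy || sel)   (absorption)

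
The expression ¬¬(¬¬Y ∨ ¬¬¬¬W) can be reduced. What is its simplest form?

Y ∨ W

¬¬(¬¬Y ∨ ¬¬¬¬W)
= ¬(¬Y ∧ ¬¬¬W)   — De Morgan
= ¬(¬Y ∧ ¬W)   — double negation
= Y ∨ W   — De Morgan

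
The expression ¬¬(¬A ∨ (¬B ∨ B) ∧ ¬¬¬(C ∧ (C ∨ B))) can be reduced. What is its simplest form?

¬A ∨ ¬C

¬¬(¬A ∨ (¬B ∨ B) ∧ ¬¬¬(C ∧ (C ∨ B)))
= ¬¬(¬A ∨ (¬B ∨ B) ∧ ¬(C ∧ (C ∨ B)))   [double negation]
= ¬A ∨ (¬B ∨ B) ∧ ¬(C ∧ (C ∨ B))   [double negation]
= ¬A ∨ (¬B ∨ B) ∧ ¬C   [absorption]
= ¬A ∨ ¬C   [complement / identity]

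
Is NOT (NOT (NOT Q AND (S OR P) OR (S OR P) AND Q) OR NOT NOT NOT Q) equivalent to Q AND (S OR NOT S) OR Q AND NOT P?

No

E1: NOT (NOT (NOT Q AND (S OR P) OR (S OR P) AND Q) OR NOT NOT NOT Q)
    = NOT (NOT (S OR P) OR NOT NOT NOT Q)   — distribution
    = NOT (NOT (S OR P) OR NOT Q)   — double negation
    = (S OR P) AND Q   — De Morgan
E2: Q AND (S OR NOT S) OR Q AND NOT P
    = Q OR Q AND NOT P   — complement / identity
    = Q   — absorption
These differ: at P=0, Q=1, S=0, E1 = 0 but E2 = 1.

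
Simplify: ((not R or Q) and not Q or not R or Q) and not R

((not R or Q) and not Q or not R or Q) and not R
= (not R or Q) and not R
= not R

not R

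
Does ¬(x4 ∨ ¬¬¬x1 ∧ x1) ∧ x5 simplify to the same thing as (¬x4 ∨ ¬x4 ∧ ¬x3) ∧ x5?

E1: ¬(x4 ∨ ¬¬¬x1 ∧ x1) ∧ x5
    = ¬(x4 ∨ ¬x1 ∧ x1) ∧ x5   [double negation]
    = ¬x4 ∧ x5   [complement / identity]
E2: (¬x4 ∨ ¬x4 ∧ ¬x3) ∧ x5
    = ¬x4 ∧ x5   [absorption]
Both reduce to ¬x4 ∧ x5, so they are equivalent.

Yes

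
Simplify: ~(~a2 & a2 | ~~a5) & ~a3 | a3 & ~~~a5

~a5

~(~a2 & a2 | ~~a5) & ~a3 | a3 & ~~~a5
= ~~~a5 & ~a3 | a3 & ~~~a5   [complement / identity]
= ~~~a5   [distribution]
= ~a5   [double negation]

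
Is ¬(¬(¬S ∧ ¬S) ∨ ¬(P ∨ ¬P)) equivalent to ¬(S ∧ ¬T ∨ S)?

E1: ¬(¬(¬S ∧ ¬S) ∨ ¬(P ∨ ¬P))
    = ¬(¬¬S ∨ ¬(P ∨ ¬P))   — idempotence
    = ¬S ∧ (P ∨ ¬P)   — De Morgan
    = ¬S   — complement / identity
E2: ¬(S ∧ ¬T ∨ S)
    = ¬S   — absorption
Both reduce to ¬S, so they are equivalent.

Yes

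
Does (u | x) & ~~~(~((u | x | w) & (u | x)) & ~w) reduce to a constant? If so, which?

(u | x) & ~~~(~((u | x | w) & (u | x)) & ~w)
= (u | x) & ~~~(~(u | x) & ~w)   — absorption
= (u | x) & ~~(u | x | w)   — De Morgan
= (u | x) & (u | x | w)   — double negation
= u | x   — absorption
This depends on u, x, so it is not a constant.

no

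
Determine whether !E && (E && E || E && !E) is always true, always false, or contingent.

always false

!E && (E && E || E && !E)
= !E && E   — distribution
= false   — complement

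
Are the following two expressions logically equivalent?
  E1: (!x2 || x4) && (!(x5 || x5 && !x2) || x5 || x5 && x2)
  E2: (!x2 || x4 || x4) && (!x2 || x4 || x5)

E1: (!x2 || x4) && (!(x5 || x5 && !x2) || x5 || x5 && x2)
    = (!x2 || x4) && (!x5 || x5 || x5 && x2)   — absorption
    = (!x2 || x4) && (!x5 || x5)   — absorption
    = !x2 || x4   — complement / identity
E2: (!x2 || x4 || x4) && (!x2 || x4 || x5)
    = (!x2 || x4) && (!x2 || x4 || x5)   — idempotence
    = !x2 || x4   — absorption
Both reduce to !x2 || x4, so they are equivalent.

Yes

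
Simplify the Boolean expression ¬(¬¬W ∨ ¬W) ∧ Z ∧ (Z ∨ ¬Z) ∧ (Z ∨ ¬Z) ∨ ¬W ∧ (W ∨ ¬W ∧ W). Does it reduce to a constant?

¬(¬¬W ∨ ¬W) ∧ Z ∧ (Z ∨ ¬Z) ∧ (Z ∨ ¬Z) ∨ ¬W ∧ (W ∨ ¬W ∧ W)
= ¬(¬¬W ∨ ¬W) ∧ Z ∧ (Z ∨ ¬Z) ∨ ¬W ∧ (W ∨ ¬W ∧ W)
= ¬(¬¬W ∨ ¬W) ∧ Z ∨ ¬W ∧ (W ∨ ¬W ∧ W)
= ¬W ∧ W ∧ Z ∨ ¬W ∧ (W ∨ ¬W ∧ W)
= ¬W ∧ W ∧ Z ∨ ¬W ∧ W
= ¬W ∧ W
= False

False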